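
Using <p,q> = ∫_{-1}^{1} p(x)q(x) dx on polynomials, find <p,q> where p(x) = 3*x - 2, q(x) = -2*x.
<p,q> = -4

Expand the product: p(x)·q(x) = -6*x^2 + 4*x.
∫_{-1}^{1} of each monomial x^k gives [2/(k+1) if k even, 0 if k odd]. Integrating term-by-term (or equivalently evaluating the antiderivative F(x) = -2*x^3 + 2*x^2 at the endpoints):
  F(1) − F(−1) = 0 − (4) = -4.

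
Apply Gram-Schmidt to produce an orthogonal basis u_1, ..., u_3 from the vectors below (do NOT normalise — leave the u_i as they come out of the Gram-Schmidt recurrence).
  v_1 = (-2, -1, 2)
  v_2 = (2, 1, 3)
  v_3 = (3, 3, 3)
Orthogonal basis:
  u_1 = (-2, -1, 2)
  u_2 = (20/9, 10/9, 25/9)
  u_3 = (-3/5, 6/5, 0)

Apply the Gram-Schmidt recurrence
  u_1 = v_1
  u_i = v_i − Σ_{j<i} ((v_i · u_j) / (u_j · u_j)) · u_j.

Step by step this gives:
  u_1 = (-2, -1, 2)
  u_2 = (20/9, 10/9, 25/9)
  u_3 = (-3/5, 6/5, 0)

Orthogonality check:
  u_2 · u_1 = 0 (should be 0)
  u_3 · u_1 = 0 (should be 0)
  u_3 · u_2 = 0 (should be 0)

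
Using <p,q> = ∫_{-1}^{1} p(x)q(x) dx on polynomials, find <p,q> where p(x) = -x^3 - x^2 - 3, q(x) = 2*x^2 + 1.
<p,q> = -172/15

Expand the product: p(x)·q(x) = -2*x^5 - 2*x^4 - x^3 - 7*x^2 - 3.
∫_{-1}^{1} of each monomial x^k gives [2/(k+1) if k even, 0 if k odd]. Integrating term-by-term (or equivalently evaluating the antiderivative F(x) = -x^6/3 - 2*x^5/5 - x^4/4 - 7*x^3/3 - 3*x at the endpoints):
  F(1) − F(−1) = -379/60 − (103/20) = -172/15.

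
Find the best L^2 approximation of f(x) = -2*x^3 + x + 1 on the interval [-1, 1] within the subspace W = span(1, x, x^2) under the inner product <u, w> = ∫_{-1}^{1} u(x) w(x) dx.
g(x) = 1 - x/5

The best approximation g ∈ W is the orthogonal projection of f onto W. Writing g = a_0 + a_1 x + a_2 x^2, the coefficients solve the normal equations G · a = b where
  G_{ij} = <φ_i, φ_j> and b_i = <f, φ_i>, with φ_0 = 1, φ_1 = x, φ_2 = x^2.
G =
  [2, 0, 2/3]
  [0, 2/3, 0]
  [2/3, 0, 2/5],
b = (2, -2/15, 2/3).
Solving gives a_0 = 1, a_1 = -1/5, a_2 = 0, so
  g(x) = 1 - x/5.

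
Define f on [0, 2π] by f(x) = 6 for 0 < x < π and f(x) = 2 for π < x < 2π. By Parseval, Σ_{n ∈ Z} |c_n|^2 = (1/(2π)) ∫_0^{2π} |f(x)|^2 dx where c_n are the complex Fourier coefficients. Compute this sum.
Σ |c_n|^2 = 20

Parseval equates the L^2 energy of f (normalised by 1/(2π)) with the ℓ^2 sum of its Fourier coefficients: (1/(2π)) ∫_0^{2π} |f|^2 = Σ |c_n|^2.
Compute the left side: (1/(2π)) [∫_0^π 6^2 dx + ∫_π^{2π} 2^2 dx] = (1/(2π)) · (36π + 4π) = (36 + 4)/2 = 20.
So Σ_{n ∈ Z} |c_n|^2 = 20.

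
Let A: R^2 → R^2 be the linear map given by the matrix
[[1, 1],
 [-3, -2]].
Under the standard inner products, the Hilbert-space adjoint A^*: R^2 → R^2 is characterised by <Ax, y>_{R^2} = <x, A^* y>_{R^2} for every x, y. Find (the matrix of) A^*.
A^* = A^T =
[[1, -3],
 [1, -2]]

For real matrices with standard dot products, the defining identity <Ax, y> = <x, A^* y> gives (Ax)^T y = x^T (A^*) y, i.e. x^T A^T y = x^T (A^*) y. Since this holds for all x, y, we must have A^* = A^T. Therefore
A^* =
[[1, -3],
 [1, -2]].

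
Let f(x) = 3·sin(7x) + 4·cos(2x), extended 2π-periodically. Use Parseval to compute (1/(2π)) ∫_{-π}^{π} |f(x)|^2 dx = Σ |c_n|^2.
Σ |c_n|^2 = 25/2

Expand |f|^2 and use orthogonality of {sin(nx), cos(mx)} on [-π, π]:
  ∫_{-π}^{π} sin(nx)^2 dx = π, ∫ cos(mx)^2 dx = π, and cross terms integrate to 0.
So ∫_{-π}^{π} f(x)^2 dx = 3^2 · π + 4^2 · π = (9 + 16)π.
Divide by 2π: (9 + 16)/2 = 25/2.
By Parseval, this equals Σ |c_n|^2.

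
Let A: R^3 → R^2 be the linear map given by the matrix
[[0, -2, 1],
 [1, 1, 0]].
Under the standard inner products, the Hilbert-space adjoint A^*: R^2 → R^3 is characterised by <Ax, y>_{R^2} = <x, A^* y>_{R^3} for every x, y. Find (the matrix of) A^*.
A^* = A^T =
[[0, 1],
 [-2, 1],
 [1, 0]]

For real matrices with standard dot products, the defining identity <Ax, y> = <x, A^* y> gives (Ax)^T y = x^T (A^*) y, i.e. x^T A^T y = x^T (A^*) y. Since this holds for all x, y, we must have A^* = A^T. Therefore
A^* =
[[0, 1],
 [-2, 1],
 [1, 0]].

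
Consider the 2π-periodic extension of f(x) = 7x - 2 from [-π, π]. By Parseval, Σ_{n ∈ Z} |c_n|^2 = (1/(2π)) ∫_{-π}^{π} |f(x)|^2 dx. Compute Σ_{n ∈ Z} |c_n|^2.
Σ |c_n|^2 = 49π^2/3 + 4

Expand and integrate term by term over [-π, π]:
  ∫ (7x)^2 dx = 49·(2π^3/3); ∫ 2·7·(-2)·x dx = 0 (odd integrand); ∫ (-2)^2 dx = 4·2π.
So (1/(2π)) ∫_{-π}^{π} (7x - 2)^2 dx = 49π^2/3 + 4 = 49π^2/3 + 4.
Parseval ⇒ Σ |c_n|^2 = 49π^2/3 + 4.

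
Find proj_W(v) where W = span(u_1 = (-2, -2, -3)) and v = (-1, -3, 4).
proj_W(v) = (8/17, 8/17, 12/17)

Set up U = [u_1 | ... | u_1] ∈ R^(3×1). The projector onto W = col(U) is P = U (U^T U)^(-1) U^T.
Compute U^T U =
  [17],
and U^T v = (-4).
Solve U^T U · c = U^T v for the coefficients: c = (-4/17). The projection is proj_W(v) = U c.
Check: (v - proj_W(v)) · u_1 = 0  (should be 0).
Result: proj_W(v) = (8/17, 8/17, 12/17).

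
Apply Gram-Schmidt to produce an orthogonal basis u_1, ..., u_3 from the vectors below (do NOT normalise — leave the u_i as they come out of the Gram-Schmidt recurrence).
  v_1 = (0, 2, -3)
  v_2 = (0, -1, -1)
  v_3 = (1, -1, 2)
Orthogonal basis:
  u_1 = (0, 2, -3)
  u_2 = (0, -15/13, -10/13)
  u_3 = (1, 0, 0)

Apply the Gram-Schmidt recurrence
  u_1 = v_1
  u_i = v_i − Σ_{j<i} ((v_i · u_j) / (u_j · u_j)) · u_j.

Step by step this gives:
  u_1 = (0, 2, -3)
  u_2 = (0, -15/13, -10/13)
  u_3 = (1, 0, 0)

Orthogonality check:
  u_2 · u_1 = 0 (should be 0)
  u_3 · u_1 = 0 (should be 0)
  u_3 · u_2 = 0 (should be 0)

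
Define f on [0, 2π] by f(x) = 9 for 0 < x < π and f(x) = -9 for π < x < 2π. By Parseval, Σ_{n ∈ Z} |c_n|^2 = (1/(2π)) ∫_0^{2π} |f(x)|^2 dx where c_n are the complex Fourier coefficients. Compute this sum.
Σ |c_n|^2 = 81

Parseval equates the L^2 energy of f (normalised by 1/(2π)) with the ℓ^2 sum of its Fourier coefficients: (1/(2π)) ∫_0^{2π} |f|^2 = Σ |c_n|^2.
Compute the left side: (1/(2π)) [∫_0^π 9^2 dx + ∫_π^{2π} (-9)^2 dx] = (1/(2π)) · (81π + 81π) = (81 + 81)/2 = 81.
So Σ_{n ∈ Z} |c_n|^2 = 81.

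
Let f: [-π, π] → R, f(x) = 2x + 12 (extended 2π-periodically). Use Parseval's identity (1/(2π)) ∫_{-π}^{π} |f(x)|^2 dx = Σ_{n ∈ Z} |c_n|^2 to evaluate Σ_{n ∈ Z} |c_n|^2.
Σ |c_n|^2 = 4π^2/3 + 144

Expand and integrate term by term over [-π, π]:
  ∫ (2x)^2 dx = 4·(2π^3/3); ∫ 2·2·(12)·x dx = 0 (odd integrand); ∫ 12^2 dx = 144·2π.
So (1/(2π)) ∫_{-π}^{π} (2x + 12)^2 dx = 4π^2/3 + 144 = 4π^2/3 + 144.
Parseval ⇒ Σ |c_n|^2 = 4π^2/3 + 144.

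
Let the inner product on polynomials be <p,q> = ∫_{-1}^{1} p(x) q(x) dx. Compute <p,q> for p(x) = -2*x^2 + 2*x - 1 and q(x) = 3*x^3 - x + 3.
<p,q> = -134/15

Expand the product: p(x)·q(x) = -6*x^5 + 6*x^4 - x^3 - 8*x^2 + 7*x - 3.
∫_{-1}^{1} of each monomial x^k gives [2/(k+1) if k even, 0 if k odd]. Integrating term-by-term (or equivalently evaluating the antiderivative F(x) = -x^6 + 6*x^5/5 - x^4/4 - 8*x^3/3 + 7*x^2/2 - 3*x at the endpoints):
  F(1) − F(−1) = -133/60 − (403/60) = -134/15.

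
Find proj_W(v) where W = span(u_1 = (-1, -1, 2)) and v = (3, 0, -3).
proj_W(v) = (3/2, 3/2, -3)

Set up U = [u_1 | ... | u_1] ∈ R^(3×1). The projector onto W = col(U) is P = U (U^T U)^(-1) U^T.
Compute U^T U =
  [6],
and U^T v = (-9).
Solve U^T U · c = U^T v for the coefficients: c = (-3/2). The projection is proj_W(v) = U c.
Check: (v - proj_W(v)) · u_1 = 0  (should be 0).
Result: proj_W(v) = (3/2, 3/2, -3).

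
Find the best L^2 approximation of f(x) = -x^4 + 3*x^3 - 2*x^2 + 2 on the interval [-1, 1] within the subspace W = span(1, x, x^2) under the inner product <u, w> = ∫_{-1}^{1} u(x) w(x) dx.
g(x) = -20*x^2/7 + 9*x/5 + 73/35

The best approximation g ∈ W is the orthogonal projection of f onto W. Writing g = a_0 + a_1 x + a_2 x^2, the coefficients solve the normal equations G · a = b where
  G_{ij} = <φ_i, φ_j> and b_i = <f, φ_i>, with φ_0 = 1, φ_1 = x, φ_2 = x^2.
G =
  [2, 0, 2/3]
  [0, 2/3, 0]
  [2/3, 0, 2/5],
b = (34/15, 6/5, 26/105).
Solving gives a_0 = 73/35, a_1 = 9/5, a_2 = -20/7, so
  g(x) = -20*x^2/7 + 9*x/5 + 73/35.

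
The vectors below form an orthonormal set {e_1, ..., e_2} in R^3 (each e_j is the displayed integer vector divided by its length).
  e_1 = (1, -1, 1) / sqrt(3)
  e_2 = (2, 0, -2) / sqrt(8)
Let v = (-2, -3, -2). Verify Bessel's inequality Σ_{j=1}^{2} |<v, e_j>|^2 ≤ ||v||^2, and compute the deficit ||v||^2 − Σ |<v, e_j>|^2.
Σ |<v, e_j>|^2 = 1/3; ||v||^2 = 17; deficit = 50/3

Write each e_j = u_j / sqrt(<u_j, u_j>) where u_j is the displayed integer vector. Then <v, e_j> = <v, u_j> / sqrt(<u_j, u_j>), so |<v, e_j>|^2 = <v, u_j>^2 / <u_j, u_j>.
Coefficients: <v, e_1> = -1/sqrt(3), <v, e_2> = 0/sqrt(8).
Square and sum: Σ |<v, e_j>|^2 = 1/3.
Compute ||v||^2 = v·v = 17.
Deficit = 17 − 1/3 = 50/3 ≥ 0, confirming Bessel's inequality. (The deficit equals ||v − Σ <v,e_j> e_j||^2, the squared distance from v to span{e_j}.)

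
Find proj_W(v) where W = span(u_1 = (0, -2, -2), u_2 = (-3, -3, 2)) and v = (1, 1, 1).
proj_W(v) = (18/43, 58/43, 28/43)

Set up U = [u_1 | ... | u_2] ∈ R^(3×2). The projector onto W = col(U) is P = U (U^T U)^(-1) U^T.
Compute U^T U =
  [8, 2]
  [2, 22],
and U^T v = (-4, -4).
Solve U^T U · c = U^T v for the coefficients: c = (-20/43, -6/43). The projection is proj_W(v) = U c.
Check: (v - proj_W(v)) · u_1 = 0  (should be 0).
Check: (v - proj_W(v)) · u_2 = 0  (should be 0).
Result: proj_W(v) = (18/43, 58/43, 28/43).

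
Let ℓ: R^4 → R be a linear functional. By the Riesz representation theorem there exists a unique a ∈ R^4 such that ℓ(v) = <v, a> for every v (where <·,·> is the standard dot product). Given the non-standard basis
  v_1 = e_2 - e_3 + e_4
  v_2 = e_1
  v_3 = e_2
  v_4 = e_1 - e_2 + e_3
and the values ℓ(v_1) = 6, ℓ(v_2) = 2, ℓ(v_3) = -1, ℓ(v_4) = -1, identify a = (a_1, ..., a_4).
a = (2, -1, -4, 3)

Write a = (a_1, ..., a_4) in the standard basis. For each basis vector v_i, ℓ(v_i) = <v_i, a> is a linear equation in the a_j's. Collect the n equations into a matrix system V a = ℓ, where row i of V is v_i (expressed in the standard basis). Since V is invertible (lower-triangular with 1s on the diagonal, up to permutation), solve by back-substitution:
  V =
[[0, 1, -1, 1],
 [1, 0, 0, 0],
 [0, 1, 0, 0],
 [1, -1, 1, 0]]
  V a = (6, 2, -1, -1)
Solving gives a = (2, -1, -4, 3).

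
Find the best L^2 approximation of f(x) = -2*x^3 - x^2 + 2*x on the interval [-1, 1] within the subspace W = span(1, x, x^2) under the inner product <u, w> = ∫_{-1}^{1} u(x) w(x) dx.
g(x) = -x^2 + 4*x/5

The best approximation g ∈ W is the orthogonal projection of f onto W. Writing g = a_0 + a_1 x + a_2 x^2, the coefficients solve the normal equations G · a = b where
  G_{ij} = <φ_i, φ_j> and b_i = <f, φ_i>, with φ_0 = 1, φ_1 = x, φ_2 = x^2.
G =
  [2, 0, 2/3]
  [0, 2/3, 0]
  [2/3, 0, 2/5],
b = (-2/3, 8/15, -2/5).
Solving gives a_0 = 0, a_1 = 4/5, a_2 = -1, so
  g(x) = -x^2 + 4*x/5.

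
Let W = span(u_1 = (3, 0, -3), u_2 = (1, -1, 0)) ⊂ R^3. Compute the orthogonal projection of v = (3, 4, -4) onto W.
proj_W(v) = (2, 3, -5)

Set up U = [u_1 | ... | u_2] ∈ R^(3×2). The projector onto W = col(U) is P = U (U^T U)^(-1) U^T.
Compute U^T U =
  [18, 3]
  [3, 2],
and U^T v = (21, -1).
Solve U^T U · c = U^T v for the coefficients: c = (5/3, -3). The projection is proj_W(v) = U c.
Check: (v - proj_W(v)) · u_1 = 0  (should be 0).
Check: (v - proj_W(v)) · u_2 = 0  (should be 0).
Result: proj_W(v) = (2, 3, -5).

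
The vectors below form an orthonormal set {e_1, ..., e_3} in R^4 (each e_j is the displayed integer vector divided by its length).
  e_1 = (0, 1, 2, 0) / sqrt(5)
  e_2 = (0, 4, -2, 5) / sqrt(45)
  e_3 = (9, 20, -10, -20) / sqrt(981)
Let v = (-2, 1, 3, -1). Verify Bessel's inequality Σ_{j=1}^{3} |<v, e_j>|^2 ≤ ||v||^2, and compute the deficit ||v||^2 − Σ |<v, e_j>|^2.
Σ |<v, e_j>|^2 = 1194/109; ||v||^2 = 15; deficit = 441/109

Write each e_j = u_j / sqrt(<u_j, u_j>) where u_j is the displayed integer vector. Then <v, e_j> = <v, u_j> / sqrt(<u_j, u_j>), so |<v, e_j>|^2 = <v, u_j>^2 / <u_j, u_j>.
Coefficients: <v, e_1> = 7/sqrt(5), <v, e_2> = -7/sqrt(45), <v, e_3> = -8/sqrt(981).
Square and sum: Σ |<v, e_j>|^2 = 1194/109.
Compute ||v||^2 = v·v = 15.
Deficit = 15 − 1194/109 = 441/109 ≥ 0, confirming Bessel's inequality. (The deficit equals ||v − Σ <v,e_j> e_j||^2, the squared distance from v to span{e_j}.)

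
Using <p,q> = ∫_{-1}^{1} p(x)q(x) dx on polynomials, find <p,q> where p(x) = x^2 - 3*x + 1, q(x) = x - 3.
<p,q> = -10

Expand the product: p(x)·q(x) = x^3 - 6*x^2 + 10*x - 3.
∫_{-1}^{1} of each monomial x^k gives [2/(k+1) if k even, 0 if k odd]. Integrating term-by-term (or equivalently evaluating the antiderivative F(x) = x^4/4 - 2*x^3 + 5*x^2 - 3*x at the endpoints):
  F(1) − F(−1) = 1/4 − (41/4) = -10.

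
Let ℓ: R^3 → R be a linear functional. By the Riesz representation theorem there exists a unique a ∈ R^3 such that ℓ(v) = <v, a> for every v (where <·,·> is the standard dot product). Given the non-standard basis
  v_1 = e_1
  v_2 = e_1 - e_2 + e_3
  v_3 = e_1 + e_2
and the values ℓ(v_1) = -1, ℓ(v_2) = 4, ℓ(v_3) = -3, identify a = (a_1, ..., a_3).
a = (-1, -2, 3)

Write a = (a_1, ..., a_3) in the standard basis. For each basis vector v_i, ℓ(v_i) = <v_i, a> is a linear equation in the a_j's. Collect the n equations into a matrix system V a = ℓ, where row i of V is v_i (expressed in the standard basis). Since V is invertible (lower-triangular with 1s on the diagonal, up to permutation), solve by back-substitution:
  V =
[[1, 0, 0],
 [1, -1, 1],
 [1, 1, 0]]
  V a = (-1, 4, -3)
Solving gives a = (-1, -2, 3).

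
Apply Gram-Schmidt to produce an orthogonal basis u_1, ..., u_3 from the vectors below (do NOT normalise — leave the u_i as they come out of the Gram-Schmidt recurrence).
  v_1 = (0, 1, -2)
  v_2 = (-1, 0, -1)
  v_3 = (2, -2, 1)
Orthogonal basis:
  u_1 = (0, 1, -2)
  u_2 = (-1, -2/5, -1/5)
  u_3 = (5/6, -5/3, -5/6)

Apply the Gram-Schmidt recurrence
  u_1 = v_1
  u_i = v_i − Σ_{j<i} ((v_i · u_j) / (u_j · u_j)) · u_j.

Step by step this gives:
  u_1 = (0, 1, -2)
  u_2 = (-1, -2/5, -1/5)
  u_3 = (5/6, -5/3, -5/6)

Orthogonality check:
  u_2 · u_1 = 0 (should be 0)
  u_3 · u_1 = 0 (should be 0)
  u_3 · u_2 = 0 (should be 0)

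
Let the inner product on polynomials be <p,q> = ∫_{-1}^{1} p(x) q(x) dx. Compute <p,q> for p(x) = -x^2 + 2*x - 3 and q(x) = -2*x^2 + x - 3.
<p,q> = 392/15

Expand the product: p(x)·q(x) = 2*x^4 - 5*x^3 + 11*x^2 - 9*x + 9.
∫_{-1}^{1} of each monomial x^k gives [2/(k+1) if k even, 0 if k odd]. Integrating term-by-term (or equivalently evaluating the antiderivative F(x) = 2*x^5/5 - 5*x^4/4 + 11*x^3/3 - 9*x^2/2 + 9*x at the endpoints):
  F(1) − F(−1) = 439/60 − (-1129/60) = 392/15.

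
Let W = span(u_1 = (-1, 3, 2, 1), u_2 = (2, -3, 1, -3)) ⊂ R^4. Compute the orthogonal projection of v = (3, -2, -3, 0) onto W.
proj_W(v) = (49/67, -192/67, -173/67, -34/67)

Set up U = [u_1 | ... | u_2] ∈ R^(4×2). The projector onto W = col(U) is P = U (U^T U)^(-1) U^T.
Compute U^T U =
  [15, -12]
  [-12, 23],
and U^T v = (-15, 9).
Solve U^T U · c = U^T v for the coefficients: c = (-79/67, -15/67). The projection is proj_W(v) = U c.
Check: (v - proj_W(v)) · u_1 = 0  (should be 0).
Check: (v - proj_W(v)) · u_2 = 0  (should be 0).
Result: proj_W(v) = (49/67, -192/67, -173/67, -34/67).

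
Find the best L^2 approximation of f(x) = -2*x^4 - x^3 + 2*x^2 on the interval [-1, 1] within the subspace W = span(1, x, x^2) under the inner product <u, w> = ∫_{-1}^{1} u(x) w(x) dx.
g(x) = 2*x^2/7 - 3*x/5 + 6/35

The best approximation g ∈ W is the orthogonal projection of f onto W. Writing g = a_0 + a_1 x + a_2 x^2, the coefficients solve the normal equations G · a = b where
  G_{ij} = <φ_i, φ_j> and b_i = <f, φ_i>, with φ_0 = 1, φ_1 = x, φ_2 = x^2.
G =
  [2, 0, 2/3]
  [0, 2/3, 0]
  [2/3, 0, 2/5],
b = (8/15, -2/5, 8/35).
Solving gives a_0 = 6/35, a_1 = -3/5, a_2 = 2/7, so
  g(x) = 2*x^2/7 - 3*x/5 + 6/35.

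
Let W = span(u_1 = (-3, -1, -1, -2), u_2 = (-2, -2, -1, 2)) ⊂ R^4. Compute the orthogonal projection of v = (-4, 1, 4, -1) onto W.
proj_W(v) = (-261/170, -27/170, -36/85, -162/85)

Set up U = [u_1 | ... | u_2] ∈ R^(4×2). The projector onto W = col(U) is P = U (U^T U)^(-1) U^T.
Compute U^T U =
  [15, 5]
  [5, 13],
and U^T v = (9, 0).
Solve U^T U · c = U^T v for the coefficients: c = (117/170, -9/34). The projection is proj_W(v) = U c.
Check: (v - proj_W(v)) · u_1 = 0  (should be 0).
Check: (v - proj_W(v)) · u_2 = 0  (should be 0).
Result: proj_W(v) = (-261/170, -27/170, -36/85, -162/85).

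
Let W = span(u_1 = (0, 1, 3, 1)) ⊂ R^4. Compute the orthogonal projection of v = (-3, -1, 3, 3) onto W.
proj_W(v) = (0, 1, 3, 1)

Set up U = [u_1 | ... | u_1] ∈ R^(4×1). The projector onto W = col(U) is P = U (U^T U)^(-1) U^T.
Compute U^T U =
  [11],
and U^T v = (11).
Solve U^T U · c = U^T v for the coefficients: c = (1). The projection is proj_W(v) = U c.
Check: (v - proj_W(v)) · u_1 = 0  (should be 0).
Result: proj_W(v) = (0, 1, 3, 1).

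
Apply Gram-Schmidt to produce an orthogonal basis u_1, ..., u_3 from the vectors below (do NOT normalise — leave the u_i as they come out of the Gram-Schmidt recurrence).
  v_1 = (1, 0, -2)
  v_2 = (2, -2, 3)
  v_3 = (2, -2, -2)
Orthogonal basis:
  u_1 = (1, 0, -2)
  u_2 = (14/5, -2, 7/5)
  u_3 = (-40/69, -70/69, -20/69)

Apply the Gram-Schmidt recurrence
  u_1 = v_1
  u_i = v_i − Σ_{j<i} ((v_i · u_j) / (u_j · u_j)) · u_j.

Step by step this gives:
  u_1 = (1, 0, -2)
  u_2 = (14/5, -2, 7/5)
  u_3 = (-40/69, -70/69, -20/69)

Orthogonality check:
  u_2 · u_1 = 0 (should be 0)
  u_3 · u_1 = 0 (should be 0)
  u_3 · u_2 = 0 (should be 0)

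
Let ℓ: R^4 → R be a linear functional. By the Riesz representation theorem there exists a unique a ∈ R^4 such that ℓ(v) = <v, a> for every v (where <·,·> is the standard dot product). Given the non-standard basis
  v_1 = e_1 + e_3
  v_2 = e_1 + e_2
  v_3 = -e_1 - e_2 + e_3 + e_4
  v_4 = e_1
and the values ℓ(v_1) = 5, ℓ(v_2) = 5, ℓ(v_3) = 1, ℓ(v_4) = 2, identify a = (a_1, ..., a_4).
a = (2, 3, 3, 3)

Write a = (a_1, ..., a_4) in the standard basis. For each basis vector v_i, ℓ(v_i) = <v_i, a> is a linear equation in the a_j's. Collect the n equations into a matrix system V a = ℓ, where row i of V is v_i (expressed in the standard basis). Since V is invertible (lower-triangular with 1s on the diagonal, up to permutation), solve by back-substitution:
  V =
[[1, 0, 1, 0],
 [1, 1, 0, 0],
 [-1, -1, 1, 1],
 [1, 0, 0, 0]]
  V a = (5, 5, 1, 2)
Solving gives a = (2, 3, 3, 3).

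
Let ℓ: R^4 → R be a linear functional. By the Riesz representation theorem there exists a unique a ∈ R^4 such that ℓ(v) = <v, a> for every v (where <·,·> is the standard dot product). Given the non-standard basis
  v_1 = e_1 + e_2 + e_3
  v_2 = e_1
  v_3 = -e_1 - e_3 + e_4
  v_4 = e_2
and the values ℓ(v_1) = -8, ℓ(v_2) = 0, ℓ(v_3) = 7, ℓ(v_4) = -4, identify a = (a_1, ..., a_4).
a = (0, -4, -4, 3)

Write a = (a_1, ..., a_4) in the standard basis. For each basis vector v_i, ℓ(v_i) = <v_i, a> is a linear equation in the a_j's. Collect the n equations into a matrix system V a = ℓ, where row i of V is v_i (expressed in the standard basis). Since V is invertible (lower-triangular with 1s on the diagonal, up to permutation), solve by back-substitution:
  V =
[[1, 1, 1, 0],
 [1, 0, 0, 0],
 [-1, 0, -1, 1],
 [0, 1, 0, 0]]
  V a = (-8, 0, 7, -4)
Solving gives a = (0, -4, -4, 3).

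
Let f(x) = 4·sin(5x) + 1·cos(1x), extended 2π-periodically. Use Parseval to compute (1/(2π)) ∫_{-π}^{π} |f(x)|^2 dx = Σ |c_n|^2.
Σ |c_n|^2 = 17/2

Expand |f|^2 and use orthogonality of {sin(nx), cos(mx)} on [-π, π]:
  ∫_{-π}^{π} sin(nx)^2 dx = π, ∫ cos(mx)^2 dx = π, and cross terms integrate to 0.
So ∫_{-π}^{π} f(x)^2 dx = 4^2 · π + 1^2 · π = (16 + 1)π.
Divide by 2π: (16 + 1)/2 = 17/2.
By Parseval, this equals Σ |c_n|^2.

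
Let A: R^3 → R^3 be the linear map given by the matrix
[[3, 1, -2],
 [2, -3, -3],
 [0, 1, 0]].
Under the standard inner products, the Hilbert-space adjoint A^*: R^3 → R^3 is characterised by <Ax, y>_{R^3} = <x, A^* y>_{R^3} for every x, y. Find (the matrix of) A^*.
A^* = A^T =
[[3, 2, 0],
 [1, -3, 1],
 [-2, -3, 0]]

For real matrices with standard dot products, the defining identity <Ax, y> = <x, A^* y> gives (Ax)^T y = x^T (A^*) y, i.e. x^T A^T y = x^T (A^*) y. Since this holds for all x, y, we must have A^* = A^T. Therefore
A^* =
[[3, 2, 0],
 [1, -3, 1],
 [-2, -3, 0]].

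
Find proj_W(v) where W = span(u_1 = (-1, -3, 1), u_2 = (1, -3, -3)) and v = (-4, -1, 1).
proj_W(v) = (-32/23, -33/23, 53/23)

Set up U = [u_1 | ... | u_2] ∈ R^(3×2). The projector onto W = col(U) is P = U (U^T U)^(-1) U^T.
Compute U^T U =
  [11, 5]
  [5, 19],
and U^T v = (8, -4).
Solve U^T U · c = U^T v for the coefficients: c = (43/46, -21/46). The projection is proj_W(v) = U c.
Check: (v - proj_W(v)) · u_1 = 0  (should be 0).
Check: (v - proj_W(v)) · u_2 = 0  (should be 0).
Result: proj_W(v) = (-32/23, -33/23, 53/23).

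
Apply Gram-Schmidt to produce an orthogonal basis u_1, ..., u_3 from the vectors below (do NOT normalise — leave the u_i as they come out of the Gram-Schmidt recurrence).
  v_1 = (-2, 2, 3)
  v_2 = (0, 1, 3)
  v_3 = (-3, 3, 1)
Orthogonal basis:
  u_1 = (-2, 2, 3)
  u_2 = (22/17, -5/17, 18/17)
  u_3 = (3/7, 6/7, -2/7)

Apply the Gram-Schmidt recurrence
  u_1 = v_1
  u_i = v_i − Σ_{j<i} ((v_i · u_j) / (u_j · u_j)) · u_j.

Step by step this gives:
  u_1 = (-2, 2, 3)
  u_2 = (22/17, -5/17, 18/17)
  u_3 = (3/7, 6/7, -2/7)

Orthogonality check:
  u_2 · u_1 = 0 (should be 0)
  u_3 · u_1 = 0 (should be 0)
  u_3 · u_2 = 0 (should be 0)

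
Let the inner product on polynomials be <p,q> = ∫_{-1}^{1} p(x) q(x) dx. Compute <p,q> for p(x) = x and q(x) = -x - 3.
<p,q> = -2/3

Expand the product: p(x)·q(x) = -x^2 - 3*x.
∫_{-1}^{1} of each monomial x^k gives [2/(k+1) if k even, 0 if k odd]. Integrating term-by-term (or equivalently evaluating the antiderivative F(x) = -x^3/3 - 3*x^2/2 at the endpoints):
  F(1) − F(−1) = -11/6 − (-7/6) = -2/3.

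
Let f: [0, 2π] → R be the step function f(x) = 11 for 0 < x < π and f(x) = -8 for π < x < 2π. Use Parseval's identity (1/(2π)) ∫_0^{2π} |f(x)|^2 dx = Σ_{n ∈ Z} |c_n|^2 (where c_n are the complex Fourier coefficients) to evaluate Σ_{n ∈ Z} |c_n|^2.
Σ |c_n|^2 = 185/2

Parseval equates the L^2 energy of f (normalised by 1/(2π)) with the ℓ^2 sum of its Fourier coefficients: (1/(2π)) ∫_0^{2π} |f|^2 = Σ |c_n|^2.
Compute the left side: (1/(2π)) [∫_0^π 11^2 dx + ∫_π^{2π} (-8)^2 dx] = (1/(2π)) · (121π + 64π) = (121 + 64)/2 = 185/2.
So Σ_{n ∈ Z} |c_n|^2 = 185/2.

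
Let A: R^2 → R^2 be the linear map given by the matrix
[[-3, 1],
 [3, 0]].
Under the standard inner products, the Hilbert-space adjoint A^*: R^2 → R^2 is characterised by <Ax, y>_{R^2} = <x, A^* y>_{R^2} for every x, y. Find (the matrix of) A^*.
A^* = A^T =
[[-3, 3],
 [1, 0]]

For real matrices with standard dot products, the defining identity <Ax, y> = <x, A^* y> gives (Ax)^T y = x^T (A^*) y, i.e. x^T A^T y = x^T (A^*) y. Since this holds for all x, y, we must have A^* = A^T. Therefore
A^* =
[[-3, 3],
 [1, 0]].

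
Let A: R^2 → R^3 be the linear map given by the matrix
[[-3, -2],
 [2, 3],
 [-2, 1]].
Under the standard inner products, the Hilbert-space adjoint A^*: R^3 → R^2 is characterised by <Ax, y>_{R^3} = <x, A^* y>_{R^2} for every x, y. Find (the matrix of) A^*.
A^* = A^T =
[[-3, 2, -2],
 [-2, 3, 1]]

For real matrices with standard dot products, the defining identity <Ax, y> = <x, A^* y> gives (Ax)^T y = x^T (A^*) y, i.e. x^T A^T y = x^T (A^*) y. Since this holds for all x, y, we must have A^* = A^T. Therefore
A^* =
[[-3, 2, -2],
 [-2, 3, 1]].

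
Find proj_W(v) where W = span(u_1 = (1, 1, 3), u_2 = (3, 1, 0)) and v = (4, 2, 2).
proj_W(v) = (191/47, 85/47, 96/47)

Set up U = [u_1 | ... | u_2] ∈ R^(3×2). The projector onto W = col(U) is P = U (U^T U)^(-1) U^T.
Compute U^T U =
  [11, 4]
  [4, 10],
and U^T v = (12, 14).
Solve U^T U · c = U^T v for the coefficients: c = (32/47, 53/47). The projection is proj_W(v) = U c.
Check: (v - proj_W(v)) · u_1 = 0  (should be 0).
Check: (v - proj_W(v)) · u_2 = 0  (should be 0).
Result: proj_W(v) = (191/47, 85/47, 96/47).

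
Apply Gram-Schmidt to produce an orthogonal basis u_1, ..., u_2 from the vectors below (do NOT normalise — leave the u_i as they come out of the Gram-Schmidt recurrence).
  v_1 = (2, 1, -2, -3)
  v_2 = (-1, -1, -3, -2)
Orthogonal basis:
  u_1 = (2, 1, -2, -3)
  u_2 = (-2, -3/2, -2, -1/2)

Apply the Gram-Schmidt recurrence
  u_1 = v_1
  u_i = v_i − Σ_{j<i} ((v_i · u_j) / (u_j · u_j)) · u_j.

Step by step this gives:
  u_1 = (2, 1, -2, -3)
  u_2 = (-2, -3/2, -2, -1/2)

Orthogonality check:
  u_2 · u_1 = 0 (should be 0)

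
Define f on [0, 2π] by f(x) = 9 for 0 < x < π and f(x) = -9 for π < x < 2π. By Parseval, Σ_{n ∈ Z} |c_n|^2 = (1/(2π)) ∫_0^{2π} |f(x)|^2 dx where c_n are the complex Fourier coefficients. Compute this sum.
Σ |c_n|^2 = 81

Parseval equates the L^2 energy of f (normalised by 1/(2π)) with the ℓ^2 sum of its Fourier coefficients: (1/(2π)) ∫_0^{2π} |f|^2 = Σ |c_n|^2.
Compute the left side: (1/(2π)) [∫_0^π 9^2 dx + ∫_π^{2π} (-9)^2 dx] = (1/(2π)) · (81π + 81π) = (81 + 81)/2 = 81.
So Σ_{n ∈ Z} |c_n|^2 = 81.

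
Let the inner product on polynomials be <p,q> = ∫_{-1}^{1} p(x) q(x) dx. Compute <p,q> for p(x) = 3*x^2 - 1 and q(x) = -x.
<p,q> = 0

Expand the product: p(x)·q(x) = -3*x^3 + x.
∫_{-1}^{1} of each monomial x^k gives [2/(k+1) if k even, 0 if k odd]. Integrating term-by-term (or equivalently evaluating the antiderivative F(x) = -3*x^4/4 + x^2/2 at the endpoints):
  F(1) − F(−1) = -1/4 − (-1/4) = 0.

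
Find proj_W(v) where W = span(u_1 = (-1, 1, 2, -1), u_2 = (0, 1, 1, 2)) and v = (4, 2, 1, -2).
proj_W(v) = (-13/41, 4/41, 17/41, -31/41)

Set up U = [u_1 | ... | u_2] ∈ R^(4×2). The projector onto W = col(U) is P = U (U^T U)^(-1) U^T.
Compute U^T U =
  [7, 1]
  [1, 6],
and U^T v = (2, -1).
Solve U^T U · c = U^T v for the coefficients: c = (13/41, -9/41). The projection is proj_W(v) = U c.
Check: (v - proj_W(v)) · u_1 = 0  (should be 0).
Check: (v - proj_W(v)) · u_2 = 0  (should be 0).
Result: proj_W(v) = (-13/41, 4/41, 17/41, -31/41).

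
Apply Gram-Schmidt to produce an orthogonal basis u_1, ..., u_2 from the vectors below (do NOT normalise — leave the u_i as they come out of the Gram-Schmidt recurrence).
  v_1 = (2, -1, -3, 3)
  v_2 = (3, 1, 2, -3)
Orthogonal basis:
  u_1 = (2, -1, -3, 3)
  u_2 = (89/23, 13/23, 16/23, -39/23)

Apply the Gram-Schmidt recurrence
  u_1 = v_1
  u_i = v_i − Σ_{j<i} ((v_i · u_j) / (u_j · u_j)) · u_j.

Step by step this gives:
  u_1 = (2, -1, -3, 3)
  u_2 = (89/23, 13/23, 16/23, -39/23)

Orthogonality check:
  u_2 · u_1 = 0 (should be 0)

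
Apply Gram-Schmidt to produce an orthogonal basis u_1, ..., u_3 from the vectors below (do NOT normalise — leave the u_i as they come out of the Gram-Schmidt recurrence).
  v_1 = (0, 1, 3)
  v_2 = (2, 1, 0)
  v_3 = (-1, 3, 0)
Orthogonal basis:
  u_1 = (0, 1, 3)
  u_2 = (2, 9/10, -3/10)
  u_3 = (-9/7, 18/7, -6/7)

Apply the Gram-Schmidt recurrence
  u_1 = v_1
  u_i = v_i − Σ_{j<i} ((v_i · u_j) / (u_j · u_j)) · u_j.

Step by step this gives:
  u_1 = (0, 1, 3)
  u_2 = (2, 9/10, -3/10)
  u_3 = (-9/7, 18/7, -6/7)

Orthogonality check:
  u_2 · u_1 = 0 (should be 0)
  u_3 · u_1 = 0 (should be 0)
  u_3 · u_2 = 0 (should be 0)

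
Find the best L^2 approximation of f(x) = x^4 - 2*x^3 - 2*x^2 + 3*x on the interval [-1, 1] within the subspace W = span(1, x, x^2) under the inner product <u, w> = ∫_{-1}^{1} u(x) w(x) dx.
g(x) = -8*x^2/7 + 9*x/5 - 3/35

The best approximation g ∈ W is the orthogonal projection of f onto W. Writing g = a_0 + a_1 x + a_2 x^2, the coefficients solve the normal equations G · a = b where
  G_{ij} = <φ_i, φ_j> and b_i = <f, φ_i>, with φ_0 = 1, φ_1 = x, φ_2 = x^2.
G =
  [2, 0, 2/3]
  [0, 2/3, 0]
  [2/3, 0, 2/5],
b = (-14/15, 6/5, -18/35).
Solving gives a_0 = -3/35, a_1 = 9/5, a_2 = -8/7, so
  g(x) = -8*x^2/7 + 9*x/5 - 3/35.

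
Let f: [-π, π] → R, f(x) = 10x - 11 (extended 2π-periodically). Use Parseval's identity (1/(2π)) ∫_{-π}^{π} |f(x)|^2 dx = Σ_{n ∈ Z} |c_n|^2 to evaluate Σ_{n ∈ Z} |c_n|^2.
Σ |c_n|^2 = 100π^2/3 + 121

Expand and integrate term by term over [-π, π]:
  ∫ (10x)^2 dx = 100·(2π^3/3); ∫ 2·10·(-11)·x dx = 0 (odd integrand); ∫ (-11)^2 dx = 121·2π.
So (1/(2π)) ∫_{-π}^{π} (10x - 11)^2 dx = 100π^2/3 + 121 = 100π^2/3 + 121.
Parseval ⇒ Σ |c_n|^2 = 100π^2/3 + 121.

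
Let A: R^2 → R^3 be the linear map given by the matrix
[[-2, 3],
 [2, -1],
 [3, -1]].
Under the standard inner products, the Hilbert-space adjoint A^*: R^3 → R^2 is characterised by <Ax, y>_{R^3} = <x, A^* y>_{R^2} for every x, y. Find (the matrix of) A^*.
A^* = A^T =
[[-2, 2, 3],
 [3, -1, -1]]

For real matrices with standard dot products, the defining identity <Ax, y> = <x, A^* y> gives (Ax)^T y = x^T (A^*) y, i.e. x^T A^T y = x^T (A^*) y. Since this holds for all x, y, we must have A^* = A^T. Therefore
A^* =
[[-2, 2, 3],
 [3, -1, -1]].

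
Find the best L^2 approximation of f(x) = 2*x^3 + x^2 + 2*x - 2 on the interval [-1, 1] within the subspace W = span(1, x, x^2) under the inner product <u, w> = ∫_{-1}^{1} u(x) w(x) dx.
g(x) = x^2 + 16*x/5 - 2

The best approximation g ∈ W is the orthogonal projection of f onto W. Writing g = a_0 + a_1 x + a_2 x^2, the coefficients solve the normal equations G · a = b where
  G_{ij} = <φ_i, φ_j> and b_i = <f, φ_i>, with φ_0 = 1, φ_1 = x, φ_2 = x^2.
G =
  [2, 0, 2/3]
  [0, 2/3, 0]
  [2/3, 0, 2/5],
b = (-10/3, 32/15, -14/15).
Solving gives a_0 = -2, a_1 = 16/5, a_2 = 1, so
  g(x) = x^2 + 16*x/5 - 2.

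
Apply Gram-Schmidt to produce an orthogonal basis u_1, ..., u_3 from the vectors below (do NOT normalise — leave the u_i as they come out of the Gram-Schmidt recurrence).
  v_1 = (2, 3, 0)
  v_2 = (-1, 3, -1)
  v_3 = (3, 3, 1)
Orthogonal basis:
  u_1 = (2, 3, 0)
  u_2 = (-27/13, 18/13, -1)
  u_3 = (-9/47, 6/47, 27/47)

Apply the Gram-Schmidt recurrence
  u_1 = v_1
  u_i = v_i − Σ_{j<i} ((v_i · u_j) / (u_j · u_j)) · u_j.

Step by step this gives:
  u_1 = (2, 3, 0)
  u_2 = (-27/13, 18/13, -1)
  u_3 = (-9/47, 6/47, 27/47)

Orthogonality check:
  u_2 · u_1 = 0 (should be 0)
  u_3 · u_1 = 0 (should be 0)
  u_3 · u_2 = 0 (should be 0)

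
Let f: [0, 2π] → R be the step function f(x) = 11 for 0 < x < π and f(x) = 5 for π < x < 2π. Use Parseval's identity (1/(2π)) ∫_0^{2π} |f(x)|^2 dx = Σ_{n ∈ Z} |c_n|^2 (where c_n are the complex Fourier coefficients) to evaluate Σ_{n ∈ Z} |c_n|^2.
Σ |c_n|^2 = 73

Parseval equates the L^2 energy of f (normalised by 1/(2π)) with the ℓ^2 sum of its Fourier coefficients: (1/(2π)) ∫_0^{2π} |f|^2 = Σ |c_n|^2.
Compute the left side: (1/(2π)) [∫_0^π 11^2 dx + ∫_π^{2π} 5^2 dx] = (1/(2π)) · (121π + 25π) = (121 + 25)/2 = 73.
So Σ_{n ∈ Z} |c_n|^2 = 73.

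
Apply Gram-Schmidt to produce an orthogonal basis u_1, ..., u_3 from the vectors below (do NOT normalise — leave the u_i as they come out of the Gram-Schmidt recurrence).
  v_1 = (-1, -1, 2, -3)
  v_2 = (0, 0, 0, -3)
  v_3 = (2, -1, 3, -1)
Orthogonal basis:
  u_1 = (-1, -1, 2, -3)
  u_2 = (3/5, 3/5, -6/5, -6/5)
  u_3 = (17/6, -1/6, 4/3, 0)

Apply the Gram-Schmidt recurrence
  u_1 = v_1
  u_i = v_i − Σ_{j<i} ((v_i · u_j) / (u_j · u_j)) · u_j.

Step by step this gives:
  u_1 = (-1, -1, 2, -3)
  u_2 = (3/5, 3/5, -6/5, -6/5)
  u_3 = (17/6, -1/6, 4/3, 0)

Orthogonality check:
  u_2 · u_1 = 0 (should be 0)
  u_3 · u_1 = 0 (should be 0)
  u_3 · u_2 = 0 (should be 0)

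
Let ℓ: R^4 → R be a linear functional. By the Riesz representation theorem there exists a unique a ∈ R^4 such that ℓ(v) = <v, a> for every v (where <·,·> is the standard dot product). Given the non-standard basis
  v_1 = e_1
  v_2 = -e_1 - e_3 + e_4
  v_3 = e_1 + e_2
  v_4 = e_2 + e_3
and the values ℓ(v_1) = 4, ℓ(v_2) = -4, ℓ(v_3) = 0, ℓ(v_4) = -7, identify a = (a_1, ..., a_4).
a = (4, -4, -3, -3)

Write a = (a_1, ..., a_4) in the standard basis. For each basis vector v_i, ℓ(v_i) = <v_i, a> is a linear equation in the a_j's. Collect the n equations into a matrix system V a = ℓ, where row i of V is v_i (expressed in the standard basis). Since V is invertible (lower-triangular with 1s on the diagonal, up to permutation), solve by back-substitution:
  V =
[[1, 0, 0, 0],
 [-1, 0, -1, 1],
 [1, 1, 0, 0],
 [0, 1, 1, 0]]
  V a = (4, -4, 0, -7)
Solving gives a = (4, -4, -3, -3).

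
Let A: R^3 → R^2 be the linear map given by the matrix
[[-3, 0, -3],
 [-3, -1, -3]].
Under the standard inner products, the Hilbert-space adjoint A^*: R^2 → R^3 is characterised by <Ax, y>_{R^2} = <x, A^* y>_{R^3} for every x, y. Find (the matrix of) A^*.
A^* = A^T =
[[-3, -3],
 [0, -1],
 [-3, -3]]

For real matrices with standard dot products, the defining identity <Ax, y> = <x, A^* y> gives (Ax)^T y = x^T (A^*) y, i.e. x^T A^T y = x^T (A^*) y. Since this holds for all x, y, we must have A^* = A^T. Therefore
A^* =
[[-3, -3],
 [0, -1],
 [-3, -3]].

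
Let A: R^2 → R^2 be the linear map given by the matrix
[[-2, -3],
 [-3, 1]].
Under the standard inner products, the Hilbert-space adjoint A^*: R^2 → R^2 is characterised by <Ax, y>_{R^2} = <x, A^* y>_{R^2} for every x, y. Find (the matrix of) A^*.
A^* = A^T =
[[-2, -3],
 [-3, 1]]

For real matrices with standard dot products, the defining identity <Ax, y> = <x, A^* y> gives (Ax)^T y = x^T (A^*) y, i.e. x^T A^T y = x^T (A^*) y. Since this holds for all x, y, we must have A^* = A^T. Therefore
A^* =
[[-2, -3],
 [-3, 1]].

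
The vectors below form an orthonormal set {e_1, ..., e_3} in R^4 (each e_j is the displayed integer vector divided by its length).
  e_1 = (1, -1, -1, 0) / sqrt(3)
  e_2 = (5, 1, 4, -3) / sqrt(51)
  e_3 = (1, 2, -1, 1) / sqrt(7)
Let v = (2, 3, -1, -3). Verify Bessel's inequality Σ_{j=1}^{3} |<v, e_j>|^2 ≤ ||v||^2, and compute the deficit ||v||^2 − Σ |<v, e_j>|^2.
Σ |<v, e_j>|^2 = 1368/119; ||v||^2 = 23; deficit = 1369/119

Write each e_j = u_j / sqrt(<u_j, u_j>) where u_j is the displayed integer vector. Then <v, e_j> = <v, u_j> / sqrt(<u_j, u_j>), so |<v, e_j>|^2 = <v, u_j>^2 / <u_j, u_j>.
Coefficients: <v, e_1> = 0/sqrt(3), <v, e_2> = 18/sqrt(51), <v, e_3> = 6/sqrt(7).
Square and sum: Σ |<v, e_j>|^2 = 1368/119.
Compute ||v||^2 = v·v = 23.
Deficit = 23 − 1368/119 = 1369/119 ≥ 0, confirming Bessel's inequality. (The deficit equals ||v − Σ <v,e_j> e_j||^2, the squared distance from v to span{e_j}.)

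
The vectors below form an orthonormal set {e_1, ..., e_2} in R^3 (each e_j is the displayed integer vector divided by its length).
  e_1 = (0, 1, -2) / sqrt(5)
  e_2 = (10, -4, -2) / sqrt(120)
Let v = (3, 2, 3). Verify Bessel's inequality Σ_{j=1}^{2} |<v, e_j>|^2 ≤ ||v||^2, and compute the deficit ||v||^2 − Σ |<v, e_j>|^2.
Σ |<v, e_j>|^2 = 16/3; ||v||^2 = 22; deficit = 50/3

Write each e_j = u_j / sqrt(<u_j, u_j>) where u_j is the displayed integer vector. Then <v, e_j> = <v, u_j> / sqrt(<u_j, u_j>), so |<v, e_j>|^2 = <v, u_j>^2 / <u_j, u_j>.
Coefficients: <v, e_1> = -4/sqrt(5), <v, e_2> = 16/sqrt(120).
Square and sum: Σ |<v, e_j>|^2 = 16/3.
Compute ||v||^2 = v·v = 22.
Deficit = 22 − 16/3 = 50/3 ≥ 0, confirming Bessel's inequality. (The deficit equals ||v − Σ <v,e_j> e_j||^2, the squared distance from v to span{e_j}.)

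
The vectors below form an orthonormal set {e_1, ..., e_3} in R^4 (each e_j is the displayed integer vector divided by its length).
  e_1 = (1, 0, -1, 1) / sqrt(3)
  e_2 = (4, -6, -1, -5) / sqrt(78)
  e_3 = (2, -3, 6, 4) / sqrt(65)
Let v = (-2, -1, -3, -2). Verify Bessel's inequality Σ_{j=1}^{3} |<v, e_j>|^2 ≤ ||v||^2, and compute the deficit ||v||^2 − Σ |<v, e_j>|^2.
Σ |<v, e_j>|^2 = 131/10; ||v||^2 = 18; deficit = 49/10

Write each e_j = u_j / sqrt(<u_j, u_j>) where u_j is the displayed integer vector. Then <v, e_j> = <v, u_j> / sqrt(<u_j, u_j>), so |<v, e_j>|^2 = <v, u_j>^2 / <u_j, u_j>.
Coefficients: <v, e_1> = -1/sqrt(3), <v, e_2> = 11/sqrt(78), <v, e_3> = -27/sqrt(65).
Square and sum: Σ |<v, e_j>|^2 = 131/10.
Compute ||v||^2 = v·v = 18.
Deficit = 18 − 131/10 = 49/10 ≥ 0, confirming Bessel's inequality. (The deficit equals ||v − Σ <v,e_j> e_j||^2, the squared distance from v to span{e_j}.)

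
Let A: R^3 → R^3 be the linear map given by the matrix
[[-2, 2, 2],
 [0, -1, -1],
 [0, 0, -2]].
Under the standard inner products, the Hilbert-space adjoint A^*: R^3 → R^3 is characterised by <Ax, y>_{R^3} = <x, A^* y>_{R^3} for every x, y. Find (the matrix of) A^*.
A^* = A^T =
[[-2, 0, 0],
 [2, -1, 0],
 [2, -1, -2]]

For real matrices with standard dot products, the defining identity <Ax, y> = <x, A^* y> gives (Ax)^T y = x^T (A^*) y, i.e. x^T A^T y = x^T (A^*) y. Since this holds for all x, y, we must have A^* = A^T. Therefore
A^* =
[[-2, 0, 0],
 [2, -1, 0],
 [2, -1, -2]].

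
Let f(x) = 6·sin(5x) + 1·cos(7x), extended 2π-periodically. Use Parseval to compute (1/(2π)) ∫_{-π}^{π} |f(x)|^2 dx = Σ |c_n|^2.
Σ |c_n|^2 = 37/2

Expand |f|^2 and use orthogonality of {sin(nx), cos(mx)} on [-π, π]:
  ∫_{-π}^{π} sin(nx)^2 dx = π, ∫ cos(mx)^2 dx = π, and cross terms integrate to 0.
So ∫_{-π}^{π} f(x)^2 dx = 6^2 · π + 1^2 · π = (36 + 1)π.
Divide by 2π: (36 + 1)/2 = 37/2.
By Parseval, this equals Σ |c_n|^2.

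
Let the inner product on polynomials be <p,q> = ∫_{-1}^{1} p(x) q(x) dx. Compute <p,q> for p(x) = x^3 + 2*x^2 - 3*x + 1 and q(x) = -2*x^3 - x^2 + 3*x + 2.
<p,q> = 78/35

Expand the product: p(x)·q(x) = -2*x^6 - 5*x^5 + 7*x^4 + 9*x^3 - 6*x^2 - 3*x + 2.
∫_{-1}^{1} of each monomial x^k gives [2/(k+1) if k even, 0 if k odd]. Integrating term-by-term (or equivalently evaluating the antiderivative F(x) = -2*x^7/7 - 5*x^6/6 + 7*x^5/5 + 9*x^4/4 - 2*x^3 - 3*x^2/2 + 2*x at the endpoints):
  F(1) − F(−1) = 433/420 − (-503/420) = 78/35.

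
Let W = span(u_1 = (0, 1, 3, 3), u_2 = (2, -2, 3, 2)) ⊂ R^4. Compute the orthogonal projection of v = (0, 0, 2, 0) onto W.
proj_W(v) = (36/115, -12/115, 126/115, 108/115)

Set up U = [u_1 | ... | u_2] ∈ R^(4×2). The projector onto W = col(U) is P = U (U^T U)^(-1) U^T.
Compute U^T U =
  [19, 13]
  [13, 21],
and U^T v = (6, 6).
Solve U^T U · c = U^T v for the coefficients: c = (24/115, 18/115). The projection is proj_W(v) = U c.
Check: (v - proj_W(v)) · u_1 = 0  (should be 0).
Check: (v - proj_W(v)) · u_2 = 0  (should be 0).
Result: proj_W(v) = (36/115, -12/115, 126/115, 108/115).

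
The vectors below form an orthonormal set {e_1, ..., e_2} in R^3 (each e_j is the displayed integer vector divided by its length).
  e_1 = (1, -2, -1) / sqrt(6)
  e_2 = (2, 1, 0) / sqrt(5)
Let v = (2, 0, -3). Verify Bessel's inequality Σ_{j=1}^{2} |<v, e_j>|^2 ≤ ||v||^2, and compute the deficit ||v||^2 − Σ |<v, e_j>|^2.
Σ |<v, e_j>|^2 = 221/30; ||v||^2 = 13; deficit = 169/30

Write each e_j = u_j / sqrt(<u_j, u_j>) where u_j is the displayed integer vector. Then <v, e_j> = <v, u_j> / sqrt(<u_j, u_j>), so |<v, e_j>|^2 = <v, u_j>^2 / <u_j, u_j>.
Coefficients: <v, e_1> = 5/sqrt(6), <v, e_2> = 4/sqrt(5).
Square and sum: Σ |<v, e_j>|^2 = 221/30.
Compute ||v||^2 = v·v = 13.
Deficit = 13 − 221/30 = 169/30 ≥ 0, confirming Bessel's inequality. (The deficit equals ||v − Σ <v,e_j> e_j||^2, the squared distance from v to span{e_j}.)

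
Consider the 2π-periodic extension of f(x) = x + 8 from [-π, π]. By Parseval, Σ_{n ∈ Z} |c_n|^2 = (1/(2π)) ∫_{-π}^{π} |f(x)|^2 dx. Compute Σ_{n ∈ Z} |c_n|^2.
Σ |c_n|^2 = π^2/3 + 64

Expand and integrate term by term over [-π, π]:
  ∫ (x)^2 dx = 1·(2π^3/3); ∫ 2·1·(8)·x dx = 0 (odd integrand); ∫ 8^2 dx = 64·2π.
So (1/(2π)) ∫_{-π}^{π} (x + 8)^2 dx = 1π^2/3 + 64 = π^2/3 + 64.
Parseval ⇒ Σ |c_n|^2 = π^2/3 + 64.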